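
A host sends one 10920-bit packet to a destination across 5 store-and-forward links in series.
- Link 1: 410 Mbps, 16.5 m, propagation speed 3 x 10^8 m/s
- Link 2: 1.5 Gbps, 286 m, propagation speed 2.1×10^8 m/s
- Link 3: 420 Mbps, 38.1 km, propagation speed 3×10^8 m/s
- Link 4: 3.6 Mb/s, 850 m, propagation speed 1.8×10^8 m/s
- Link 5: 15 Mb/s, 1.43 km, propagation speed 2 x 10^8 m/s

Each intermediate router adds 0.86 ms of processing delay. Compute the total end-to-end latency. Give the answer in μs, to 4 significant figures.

7402 μs

Transmission delays (L/R per hop): 26.6341, 7.28, 26, 3033.33, 728 μs; sum = 3821.25 μs.
Propagation delays (d/s per hop): 0.055, 1.3619, 127, 4.72222, 7.15 μs; sum = 140.289 μs.
Processing at 4 router(s): 4 × 0.86 ms = 3440 μs.
End-to-end = 7402 μs.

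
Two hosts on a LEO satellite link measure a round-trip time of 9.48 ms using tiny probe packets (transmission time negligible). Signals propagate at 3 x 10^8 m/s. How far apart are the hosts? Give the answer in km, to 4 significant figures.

1422 km

One-way propagation = RTT/2 = 4.74 ms.
d = s × t = 300000000 × 0.00474 = 1422 km.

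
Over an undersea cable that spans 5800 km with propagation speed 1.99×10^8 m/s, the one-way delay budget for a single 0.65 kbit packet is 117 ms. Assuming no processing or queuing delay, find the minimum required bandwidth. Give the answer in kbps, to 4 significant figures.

Propagation delay = 5800000 / 199000000 = 29.1457 ms.
Transmission budget = 117 − 29.1457 = 87.8543 ms.
R ≥ L / t_tx = 650 bits / 0.0878543 s = 7.399 kbps.

7.399 kbps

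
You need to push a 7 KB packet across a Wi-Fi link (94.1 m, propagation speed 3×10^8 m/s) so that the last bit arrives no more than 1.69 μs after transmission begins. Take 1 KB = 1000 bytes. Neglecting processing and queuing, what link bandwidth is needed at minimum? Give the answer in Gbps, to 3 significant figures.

40.7 Gbps

L = 56000 bits.
Propagation delay = 94.1 / 300000000 = 0.313667 μs.
Transmission budget = 1.69 − 0.313667 = 1.37633 μs.
R ≥ L / t_tx = 56000 bits / 1.37633e-06 s = 40.7 Gbps.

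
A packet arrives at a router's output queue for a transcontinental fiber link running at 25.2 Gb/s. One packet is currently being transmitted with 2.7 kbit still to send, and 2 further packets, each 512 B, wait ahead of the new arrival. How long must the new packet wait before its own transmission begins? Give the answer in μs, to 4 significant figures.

0.4322 μs

Each queued packet: L/R = 4096/25200000000 = 0.16254 μs.
2 queued → 0.325079 μs.
Plus remaining 2700 bits of current packet: 0.107143 μs.
Queuing delay = 0.4322 μs.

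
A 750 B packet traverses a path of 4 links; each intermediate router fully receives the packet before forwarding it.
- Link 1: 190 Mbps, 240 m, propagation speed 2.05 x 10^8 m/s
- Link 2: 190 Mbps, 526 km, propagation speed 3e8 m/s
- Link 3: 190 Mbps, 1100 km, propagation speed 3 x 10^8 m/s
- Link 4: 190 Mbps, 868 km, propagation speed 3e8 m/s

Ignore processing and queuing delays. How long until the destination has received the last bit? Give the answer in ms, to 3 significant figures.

L = 750 × 8 = 6000 bits.
Transmission delay per hop = L/R = 6000/190000000 = 0.0315789 ms; 4 hops → 0.126316 ms.
Propagation delays (d/s per hop): 0.00117073, 1.75333, 3.66667, 2.89333 ms; sum = 8.3145 ms.
End-to-end = 8.44 ms.

8.44 ms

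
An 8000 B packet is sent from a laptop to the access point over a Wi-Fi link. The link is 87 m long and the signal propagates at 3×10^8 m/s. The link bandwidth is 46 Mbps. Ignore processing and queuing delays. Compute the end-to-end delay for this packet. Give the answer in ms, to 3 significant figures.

L = 8000 × 8 = 64000 bits.
Transmission delay = L/R = 64000 / 46000000 = 1.3913 ms.
Propagation delay = d/s = 87 m / 300000000 m/s = 0.00029 ms.
Total = 1.39 ms.

1.39 ms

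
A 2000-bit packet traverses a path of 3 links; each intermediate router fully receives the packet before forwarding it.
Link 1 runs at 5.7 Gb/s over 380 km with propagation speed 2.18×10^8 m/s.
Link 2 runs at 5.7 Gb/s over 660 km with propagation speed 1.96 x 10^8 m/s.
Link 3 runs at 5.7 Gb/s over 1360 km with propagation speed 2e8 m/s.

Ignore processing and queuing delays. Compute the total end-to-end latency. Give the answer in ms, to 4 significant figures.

11.91 ms

Transmission delay per hop = L/R = 2000/5700000000 = 0.000350877 ms; 3 hops → 0.00105263 ms.
Propagation delays (d/s per hop): 1.74312, 3.36735, 6.8 ms; sum = 11.9105 ms.
End-to-end = 11.91 ms.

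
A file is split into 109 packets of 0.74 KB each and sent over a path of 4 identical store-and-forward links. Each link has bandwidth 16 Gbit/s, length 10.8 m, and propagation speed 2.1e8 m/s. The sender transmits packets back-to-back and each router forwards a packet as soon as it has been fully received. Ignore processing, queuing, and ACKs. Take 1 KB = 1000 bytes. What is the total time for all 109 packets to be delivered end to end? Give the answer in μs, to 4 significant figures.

Per-hop transmission t_tx = L/R = 5920/16000000000 = 0.37 μs.
Per-hop propagation t_prop = 10.8/210000000 = 0.0514286 μs.
Pipeline fill: first packet needs 4·t_tx to clear all hops; remaining 108 packets each add one t_tx.
Total = (4+109-1)·t_tx + 4·t_prop = 112·0.37 + 4·0.0514286 = 41.65 μs.

41.65 μs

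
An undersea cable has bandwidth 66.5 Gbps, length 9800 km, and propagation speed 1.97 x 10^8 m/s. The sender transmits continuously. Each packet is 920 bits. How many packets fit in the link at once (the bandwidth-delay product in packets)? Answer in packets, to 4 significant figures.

Propagation delay = 9800000 / 197000000 = 0.0497462 s.
BDP = R × t_prop = 66500000000 × 0.0497462 = 3308120000 bits.
In packets of 920 bits: 3596000 packets.

3596000 packets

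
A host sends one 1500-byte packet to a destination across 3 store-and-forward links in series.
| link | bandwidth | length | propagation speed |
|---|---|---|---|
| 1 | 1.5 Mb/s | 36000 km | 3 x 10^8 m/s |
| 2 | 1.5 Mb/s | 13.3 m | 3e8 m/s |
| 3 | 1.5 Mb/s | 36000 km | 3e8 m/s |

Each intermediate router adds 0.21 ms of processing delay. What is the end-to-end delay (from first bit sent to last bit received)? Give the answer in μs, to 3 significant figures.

264000 μs

L = 1500 × 8 = 12000 bits.
Transmission delay per hop = L/R = 12000/1500000 = 8000 μs; 3 hops → 24000 μs.
Propagation delays (d/s per hop): 120000, 0.0443333, 120000 μs; sum = 240000 μs.
Processing at 2 router(s): 2 × 0.21 ms = 420 μs.
End-to-end = 264000 μs.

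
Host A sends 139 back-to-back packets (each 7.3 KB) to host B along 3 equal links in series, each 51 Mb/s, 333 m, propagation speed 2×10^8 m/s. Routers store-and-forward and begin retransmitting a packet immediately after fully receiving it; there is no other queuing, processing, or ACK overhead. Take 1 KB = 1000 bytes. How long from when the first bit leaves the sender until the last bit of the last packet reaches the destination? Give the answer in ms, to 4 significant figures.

Per-hop transmission t_tx = L/R = 58400/51000000 = 1.1451 ms.
Per-hop propagation t_prop = 333/200000000 = 0.001665 ms.
Pipeline fill: first packet needs 3·t_tx to clear all hops; remaining 138 packets each add one t_tx.
Total = (3+139-1)·t_tx + 3·t_prop = 141·1.1451 + 3·0.001665 = 161.5 ms.

161.5 ms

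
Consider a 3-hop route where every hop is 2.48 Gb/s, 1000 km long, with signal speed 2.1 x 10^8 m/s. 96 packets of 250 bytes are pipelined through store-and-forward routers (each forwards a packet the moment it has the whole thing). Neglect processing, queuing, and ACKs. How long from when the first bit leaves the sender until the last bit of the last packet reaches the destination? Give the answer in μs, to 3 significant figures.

14400 μs

Per-hop transmission t_tx = L/R = 2000/2480000000 = 0.806452 μs.
Per-hop propagation t_prop = 1000000/210000000 = 4761.9 μs.
Pipeline fill: first packet needs 3·t_tx to clear all hops; remaining 95 packets each add one t_tx.
Total = (3+96-1)·t_tx + 3·t_prop = 98·0.806452 + 3·4761.9 = 14400 μs.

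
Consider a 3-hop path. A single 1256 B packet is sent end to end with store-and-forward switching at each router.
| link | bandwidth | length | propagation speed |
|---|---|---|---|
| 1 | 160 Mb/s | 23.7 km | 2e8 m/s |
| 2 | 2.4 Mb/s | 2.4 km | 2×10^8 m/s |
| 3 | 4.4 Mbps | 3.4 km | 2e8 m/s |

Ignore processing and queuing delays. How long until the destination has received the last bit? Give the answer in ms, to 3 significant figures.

L = 1256 × 8 = 10048 bits.
Transmission delays (L/R per hop): 0.0628, 4.18667, 2.28364 ms; sum = 6.5331 ms.
Propagation delays (d/s per hop): 0.1185, 0.012, 0.017 ms; sum = 0.1475 ms.
End-to-end = 6.68 ms.

6.68 ms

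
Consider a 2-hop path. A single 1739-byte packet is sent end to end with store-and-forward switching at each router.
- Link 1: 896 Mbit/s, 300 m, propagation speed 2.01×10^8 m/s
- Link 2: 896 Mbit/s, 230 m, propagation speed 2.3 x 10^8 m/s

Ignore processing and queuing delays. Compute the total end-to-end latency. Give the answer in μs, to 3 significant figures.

33.5 μs

L = 1739 × 8 = 13912 bits.
Transmission delay per hop = L/R = 13912/896000000 = 15.5268 μs; 2 hops → 31.0536 μs.
Propagation delays (d/s per hop): 1.49254, 1 μs; sum = 2.49254 μs.
End-to-end = 33.5 μs.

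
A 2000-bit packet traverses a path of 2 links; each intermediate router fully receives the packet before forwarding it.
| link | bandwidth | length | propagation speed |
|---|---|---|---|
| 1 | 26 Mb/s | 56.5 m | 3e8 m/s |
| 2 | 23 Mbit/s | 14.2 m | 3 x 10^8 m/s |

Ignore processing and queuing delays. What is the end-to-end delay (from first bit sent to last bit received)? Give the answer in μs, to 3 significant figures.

164 μs

Transmission delays (L/R per hop): 76.9231, 86.9565 μs; sum = 163.88 μs.
Propagation delays (d/s per hop): 0.188333, 0.0473333 μs; sum = 0.235667 μs.
End-to-end = 164 μs.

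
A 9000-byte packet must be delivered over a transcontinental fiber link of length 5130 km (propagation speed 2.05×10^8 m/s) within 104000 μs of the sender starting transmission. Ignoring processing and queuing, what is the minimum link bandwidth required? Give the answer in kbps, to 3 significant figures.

912 kbps

L = 72000 bits.
Propagation delay = 5130000 / 2.05e+08 = 25024.4 μs.
Transmission budget = 104000 − 25024.4 = 78975.6 μs.
R ≥ L / t_tx = 72000 bits / 0.0789756 s = 912 kbps.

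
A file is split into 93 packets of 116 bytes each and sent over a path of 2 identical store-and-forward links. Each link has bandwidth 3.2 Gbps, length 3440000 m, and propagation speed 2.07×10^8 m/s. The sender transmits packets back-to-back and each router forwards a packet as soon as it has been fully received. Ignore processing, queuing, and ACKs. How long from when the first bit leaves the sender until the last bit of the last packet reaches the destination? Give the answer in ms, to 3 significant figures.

33.3 ms

Per-hop transmission t_tx = L/R = 928/3200000000 = 0.00029 ms.
Per-hop propagation t_prop = 3440000/2.07e+08 = 16.6184 ms.
Pipeline fill: first packet needs 2·t_tx to clear all hops; remaining 92 packets each add one t_tx.
Total = (2+93-1)·t_tx + 2·t_prop = 94·0.00029 + 2·16.6184 = 33.3 ms.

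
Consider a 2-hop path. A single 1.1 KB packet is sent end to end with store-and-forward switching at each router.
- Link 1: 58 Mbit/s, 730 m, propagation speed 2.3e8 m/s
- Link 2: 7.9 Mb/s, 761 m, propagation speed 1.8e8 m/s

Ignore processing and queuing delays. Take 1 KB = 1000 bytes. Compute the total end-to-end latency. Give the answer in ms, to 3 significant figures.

L = 8800 bits.
Transmission delays (L/R per hop): 0.151724, 1.11392 ms; sum = 1.26565 ms.
Propagation delays (d/s per hop): 0.00317391, 0.00422778 ms; sum = 0.00740169 ms.
End-to-end = 1.27 ms.

1.27 ms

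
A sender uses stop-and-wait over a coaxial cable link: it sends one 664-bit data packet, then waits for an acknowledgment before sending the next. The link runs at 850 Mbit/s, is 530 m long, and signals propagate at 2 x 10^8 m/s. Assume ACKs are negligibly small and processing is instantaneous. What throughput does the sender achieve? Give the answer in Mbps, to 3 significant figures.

t_tx = L/R = 664/850000000 = 7.81176e-07 s.
t_prop = 530/200000000 = 2.65e-06 s; RTT = 5.3e-06 s.
Cycle = t_tx + RTT = 6.08118e-06 s.
Throughput = L / cycle = 664 / 6.08118e-06 = 109 Mbps.

109 Mbps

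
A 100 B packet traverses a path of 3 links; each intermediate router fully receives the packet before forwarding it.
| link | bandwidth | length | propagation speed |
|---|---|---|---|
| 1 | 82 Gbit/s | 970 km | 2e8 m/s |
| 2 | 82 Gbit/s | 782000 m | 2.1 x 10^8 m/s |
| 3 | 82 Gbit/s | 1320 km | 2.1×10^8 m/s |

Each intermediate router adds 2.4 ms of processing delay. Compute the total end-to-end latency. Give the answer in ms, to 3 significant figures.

L = 100 × 8 = 800 bits.
Transmission delay per hop = L/R = 800/82000000000 = 9.7561e-06 ms; 3 hops → 2.92683e-05 ms.
Propagation delays (d/s per hop): 4.85, 3.72381, 6.28571 ms; sum = 14.8595 ms.
Processing at 2 router(s): 2 × 2.4 ms = 4.8 ms.
End-to-end = 19.7 ms.

19.7 ms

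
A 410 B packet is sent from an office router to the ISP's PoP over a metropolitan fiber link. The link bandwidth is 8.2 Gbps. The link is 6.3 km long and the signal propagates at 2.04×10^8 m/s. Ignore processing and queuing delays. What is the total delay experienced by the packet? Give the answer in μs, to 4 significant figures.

31.28 μs

L = 410 × 8 = 3280 bits.
Transmission delay = L/R = 3280 / 8.2e+09 = 0.4 μs.
Propagation delay = d/s = 6300 m / 204000000 m/s = 30.8824 μs.
Total = 31.28 μs.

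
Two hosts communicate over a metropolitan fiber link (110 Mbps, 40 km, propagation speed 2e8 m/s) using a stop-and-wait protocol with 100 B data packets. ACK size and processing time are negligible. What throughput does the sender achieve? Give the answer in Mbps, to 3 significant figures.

1.96 Mbps

t_tx = L/R = 800/110000000 = 7.27273e-06 s.
t_prop = 40000/200000000 = 0.0002 s; RTT = 0.0004 s.
Cycle = t_tx + RTT = 0.000407273 s.
Throughput = L / cycle = 800 / 0.000407273 = 1.96 Mbps.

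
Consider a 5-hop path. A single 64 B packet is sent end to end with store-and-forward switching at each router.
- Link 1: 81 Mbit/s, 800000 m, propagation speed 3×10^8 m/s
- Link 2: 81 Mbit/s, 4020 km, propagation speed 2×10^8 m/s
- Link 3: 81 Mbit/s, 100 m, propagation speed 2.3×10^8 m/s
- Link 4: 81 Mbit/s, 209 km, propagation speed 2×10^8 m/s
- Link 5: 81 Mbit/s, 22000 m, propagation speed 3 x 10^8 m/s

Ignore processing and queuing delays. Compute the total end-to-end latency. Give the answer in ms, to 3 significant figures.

L = 64 × 8 = 512 bits.
Transmission delay per hop = L/R = 512/81000000 = 0.00632099 ms; 5 hops → 0.0316049 ms.
Propagation delays (d/s per hop): 2.66667, 20.1, 0.000434783, 1.045, 0.0733333 ms; sum = 23.8854 ms.
End-to-end = 23.9 ms.

23.9 ms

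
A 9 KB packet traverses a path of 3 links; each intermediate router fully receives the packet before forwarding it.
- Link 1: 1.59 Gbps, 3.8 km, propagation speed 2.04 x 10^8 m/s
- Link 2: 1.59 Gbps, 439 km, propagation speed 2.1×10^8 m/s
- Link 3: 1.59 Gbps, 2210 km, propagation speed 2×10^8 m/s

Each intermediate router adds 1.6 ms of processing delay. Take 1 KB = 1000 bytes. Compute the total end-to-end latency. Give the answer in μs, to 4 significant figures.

16490 μs

L = 72000 bits.
Transmission delay per hop = L/R = 72000/1590000000 = 45.283 μs; 3 hops → 135.849 μs.
Propagation delays (d/s per hop): 18.6275, 2090.48, 11050 μs; sum = 13159.1 μs.
Processing at 2 router(s): 2 × 1.6 ms = 3200 μs.
End-to-end = 16490 μs.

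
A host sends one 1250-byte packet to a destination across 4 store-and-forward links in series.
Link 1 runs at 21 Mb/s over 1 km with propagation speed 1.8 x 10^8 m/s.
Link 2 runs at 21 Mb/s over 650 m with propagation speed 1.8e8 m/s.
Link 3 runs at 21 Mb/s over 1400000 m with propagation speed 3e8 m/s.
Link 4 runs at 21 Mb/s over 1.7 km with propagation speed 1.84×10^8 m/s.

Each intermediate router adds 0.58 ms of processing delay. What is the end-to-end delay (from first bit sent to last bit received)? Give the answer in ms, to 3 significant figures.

8.33 ms

L = 1250 × 8 = 10000 bits.
Transmission delay per hop = L/R = 10000/21000000 = 0.47619 ms; 4 hops → 1.90476 ms.
Propagation delays (d/s per hop): 0.00555556, 0.00361111, 4.66667, 0.00923913 ms; sum = 4.68507 ms.
Processing at 3 router(s): 3 × 0.58 ms = 1.74 ms.
End-to-end = 8.33 ms.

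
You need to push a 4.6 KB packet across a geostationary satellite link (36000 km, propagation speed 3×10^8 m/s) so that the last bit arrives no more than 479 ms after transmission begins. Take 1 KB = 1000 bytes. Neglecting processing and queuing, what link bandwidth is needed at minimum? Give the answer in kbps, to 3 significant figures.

L = 36800 bits.
Propagation delay = 36000000 / 300000000 = 120 ms.
Transmission budget = 479 − 120 = 359 ms.
R ≥ L / t_tx = 36800 bits / 0.359 s = 103 kbps.

103 kbps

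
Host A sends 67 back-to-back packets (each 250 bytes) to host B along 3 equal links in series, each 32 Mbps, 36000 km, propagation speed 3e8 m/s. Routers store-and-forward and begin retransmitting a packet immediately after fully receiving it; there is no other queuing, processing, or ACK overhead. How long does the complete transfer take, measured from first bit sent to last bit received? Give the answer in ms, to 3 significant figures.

364 ms

Per-hop transmission t_tx = L/R = 2000/32000000 = 0.0625 ms.
Per-hop propagation t_prop = 36000000/300000000 = 120 ms.
Pipeline fill: first packet needs 3·t_tx to clear all hops; remaining 66 packets each add one t_tx.
Total = (3+67-1)·t_tx + 3·t_prop = 69·0.0625 + 3·120 = 364 ms.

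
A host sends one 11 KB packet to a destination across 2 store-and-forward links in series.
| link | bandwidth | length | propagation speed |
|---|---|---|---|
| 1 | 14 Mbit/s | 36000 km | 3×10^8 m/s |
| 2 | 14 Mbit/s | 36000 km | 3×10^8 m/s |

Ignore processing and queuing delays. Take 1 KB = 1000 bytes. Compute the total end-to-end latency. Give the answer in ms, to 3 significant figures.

253 ms

L = 88000 bits.
Transmission delay per hop = L/R = 88000/14000000 = 6.28571 ms; 2 hops → 12.5714 ms.
Propagation delays (d/s per hop): 120, 120 ms; sum = 240 ms.
End-to-end = 253 ms.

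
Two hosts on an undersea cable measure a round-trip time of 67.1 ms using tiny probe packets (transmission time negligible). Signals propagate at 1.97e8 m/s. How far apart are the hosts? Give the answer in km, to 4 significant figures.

6609 km

One-way propagation = RTT/2 = 33.55 ms.
d = s × t = 197000000 × 0.03355 = 6609 km.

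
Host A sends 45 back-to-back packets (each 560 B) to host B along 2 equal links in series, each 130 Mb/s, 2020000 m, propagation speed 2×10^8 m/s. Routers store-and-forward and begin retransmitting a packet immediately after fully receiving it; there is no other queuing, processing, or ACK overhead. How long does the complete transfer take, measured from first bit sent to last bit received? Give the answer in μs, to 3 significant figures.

Per-hop transmission t_tx = L/R = 4480/130000000 = 34.4615 μs.
Per-hop propagation t_prop = 2020000/200000000 = 10100 μs.
Pipeline fill: first packet needs 2·t_tx to clear all hops; remaining 44 packets each add one t_tx.
Total = (2+45-1)·t_tx + 2·t_prop = 46·34.4615 + 2·10100 = 21800 μs.

21800 μs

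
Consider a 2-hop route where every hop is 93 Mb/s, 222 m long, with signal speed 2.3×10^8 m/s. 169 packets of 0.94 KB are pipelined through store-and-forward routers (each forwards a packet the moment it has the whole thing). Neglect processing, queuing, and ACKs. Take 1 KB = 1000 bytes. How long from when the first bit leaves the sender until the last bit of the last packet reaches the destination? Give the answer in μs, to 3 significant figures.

13700 μs

Per-hop transmission t_tx = L/R = 7520/93000000 = 80.8602 μs.
Per-hop propagation t_prop = 222/2.3e+08 = 0.965217 μs.
Pipeline fill: first packet needs 2·t_tx to clear all hops; remaining 168 packets each add one t_tx.
Total = (2+169-1)·t_tx + 2·t_prop = 170·80.8602 + 2·0.965217 = 13700 μs.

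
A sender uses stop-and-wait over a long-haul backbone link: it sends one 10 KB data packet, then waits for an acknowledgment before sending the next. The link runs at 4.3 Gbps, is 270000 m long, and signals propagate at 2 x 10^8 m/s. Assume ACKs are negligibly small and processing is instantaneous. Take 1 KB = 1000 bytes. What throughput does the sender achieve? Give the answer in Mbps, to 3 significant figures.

t_tx = L/R = 80000/4300000000 = 1.86047e-05 s.
t_prop = 270000/200000000 = 0.00135 s; RTT = 0.0027 s.
Cycle = t_tx + RTT = 0.0027186 s.
Throughput = L / cycle = 80000 / 0.0027186 = 29.4 Mbps.

29.4 Mbps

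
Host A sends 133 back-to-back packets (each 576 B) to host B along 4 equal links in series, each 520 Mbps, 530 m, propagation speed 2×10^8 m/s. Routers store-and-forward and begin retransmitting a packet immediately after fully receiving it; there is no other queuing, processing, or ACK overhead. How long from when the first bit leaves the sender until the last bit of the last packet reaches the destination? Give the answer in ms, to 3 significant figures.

1.22 ms

Per-hop transmission t_tx = L/R = 4608/520000000 = 0.00886154 ms.
Per-hop propagation t_prop = 530/200000000 = 0.00265 ms.
Pipeline fill: first packet needs 4·t_tx to clear all hops; remaining 132 packets each add one t_tx.
Total = (4+133-1)·t_tx + 4·t_prop = 136·0.00886154 + 4·0.00265 = 1.22 ms.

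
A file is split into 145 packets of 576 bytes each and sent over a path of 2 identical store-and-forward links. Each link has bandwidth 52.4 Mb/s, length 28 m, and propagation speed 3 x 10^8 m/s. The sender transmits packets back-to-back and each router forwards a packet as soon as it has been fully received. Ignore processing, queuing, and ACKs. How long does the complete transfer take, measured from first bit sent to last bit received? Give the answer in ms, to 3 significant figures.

12.8 ms

Per-hop transmission t_tx = L/R = 4608/52400000 = 0.0879389 ms.
Per-hop propagation t_prop = 28/300000000 = 9.33333e-05 ms.
Pipeline fill: first packet needs 2·t_tx to clear all hops; remaining 144 packets each add one t_tx.
Total = (2+145-1)·t_tx + 2·t_prop = 146·0.0879389 + 2·9.33333e-05 = 12.8 ms.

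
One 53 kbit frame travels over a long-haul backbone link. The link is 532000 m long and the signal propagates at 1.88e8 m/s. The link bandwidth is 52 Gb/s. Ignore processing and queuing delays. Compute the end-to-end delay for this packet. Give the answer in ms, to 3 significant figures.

L = 53000 bits.
Transmission delay = L/R = 53000 / 52000000000 = 0.00101923 ms.
Propagation delay = d/s = 532000 m / 188000000 m/s = 2.82979 ms.
Total = 2.83 ms.

2.83 ms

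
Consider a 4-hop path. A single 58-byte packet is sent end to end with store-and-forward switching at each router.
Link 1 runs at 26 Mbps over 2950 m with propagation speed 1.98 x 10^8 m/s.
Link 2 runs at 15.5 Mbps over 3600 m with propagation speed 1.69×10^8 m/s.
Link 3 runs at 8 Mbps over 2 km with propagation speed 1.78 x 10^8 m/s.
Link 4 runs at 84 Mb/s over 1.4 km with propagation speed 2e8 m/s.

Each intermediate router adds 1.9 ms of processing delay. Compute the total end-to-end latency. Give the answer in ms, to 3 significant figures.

5.87 ms

L = 58 × 8 = 464 bits.
Transmission delays (L/R per hop): 0.0178462, 0.0299355, 0.058, 0.00552381 ms; sum = 0.111305 ms.
Propagation delays (d/s per hop): 0.014899, 0.0213018, 0.011236, 0.007 ms; sum = 0.0544367 ms.
Processing at 3 router(s): 3 × 1.9 ms = 5.7 ms.
End-to-end = 5.87 ms.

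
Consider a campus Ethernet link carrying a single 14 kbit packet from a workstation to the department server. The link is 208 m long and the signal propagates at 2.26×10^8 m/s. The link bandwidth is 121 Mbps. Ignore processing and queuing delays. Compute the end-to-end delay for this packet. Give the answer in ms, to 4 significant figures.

L = 14000 bits.
Transmission delay = L/R = 14000 / 121000000 = 0.115702 ms.
Propagation delay = d/s = 208 m / 2.26e+08 m/s = 0.000920354 ms.
Total = 0.1166 ms.

0.1166 ms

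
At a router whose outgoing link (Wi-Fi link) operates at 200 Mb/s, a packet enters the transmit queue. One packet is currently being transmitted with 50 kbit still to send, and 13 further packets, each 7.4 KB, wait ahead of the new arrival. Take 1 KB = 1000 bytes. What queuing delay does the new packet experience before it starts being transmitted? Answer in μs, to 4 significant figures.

4098 μs

Each queued packet: L/R = 59200/200000000 = 296 μs.
13 queued → 3848 μs.
Plus remaining 50000 bits of current packet: 250 μs.
Queuing delay = 4098 μs.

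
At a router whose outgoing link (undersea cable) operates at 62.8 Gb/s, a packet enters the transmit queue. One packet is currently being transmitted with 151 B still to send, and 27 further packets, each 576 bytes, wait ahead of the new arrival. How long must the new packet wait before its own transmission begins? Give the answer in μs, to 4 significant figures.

2.000 μs

Each queued packet: L/R = 4608/62800000000 = 0.0733758 μs.
27 queued → 1.98115 μs.
Plus remaining 1208 bits of current packet: 0.0192357 μs.
Queuing delay = 2.000 μs.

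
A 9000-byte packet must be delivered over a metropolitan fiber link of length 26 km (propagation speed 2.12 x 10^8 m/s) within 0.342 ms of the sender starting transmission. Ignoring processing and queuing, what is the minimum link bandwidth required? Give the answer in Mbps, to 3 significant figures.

328 Mbps

L = 72000 bits.
Propagation delay = 26000 / 212000000 = 0.122642 ms.
Transmission budget = 0.342 − 0.122642 = 0.219358 ms.
R ≥ L / t_tx = 72000 bits / 0.000219358 s = 328 Mbps.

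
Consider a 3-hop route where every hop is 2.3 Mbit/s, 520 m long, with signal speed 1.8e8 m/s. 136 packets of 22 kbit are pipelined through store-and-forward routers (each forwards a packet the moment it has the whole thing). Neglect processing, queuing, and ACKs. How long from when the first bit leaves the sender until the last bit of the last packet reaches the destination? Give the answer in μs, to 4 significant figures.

Per-hop transmission t_tx = L/R = 22000/2300000 = 9565.22 μs.
Per-hop propagation t_prop = 520/180000000 = 2.88889 μs.
Pipeline fill: first packet needs 3·t_tx to clear all hops; remaining 135 packets each add one t_tx.
Total = (3+136-1)·t_tx + 3·t_prop = 138·9565.22 + 3·2.88889 = 1320000 μs.

1320000 μs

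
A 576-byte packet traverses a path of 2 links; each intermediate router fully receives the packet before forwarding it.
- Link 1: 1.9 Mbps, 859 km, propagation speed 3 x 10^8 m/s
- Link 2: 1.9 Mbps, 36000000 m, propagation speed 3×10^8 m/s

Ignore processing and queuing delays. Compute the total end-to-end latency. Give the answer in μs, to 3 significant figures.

L = 576 × 8 = 4608 bits.
Transmission delay per hop = L/R = 4608/1900000 = 2425.26 μs; 2 hops → 4850.53 μs.
Propagation delays (d/s per hop): 2863.33, 120000 μs; sum = 122863 μs.
End-to-end = 128000 μs.

128000 μs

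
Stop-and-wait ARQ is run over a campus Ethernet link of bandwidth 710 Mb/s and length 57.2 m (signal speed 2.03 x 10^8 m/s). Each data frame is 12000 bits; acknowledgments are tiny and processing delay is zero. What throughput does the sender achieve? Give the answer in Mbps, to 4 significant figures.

687.1 Mbps

t_tx = L/R = 12000/710000000 = 1.69014e-05 s.
t_prop = 57.2/2.03e+08 = 2.81773e-07 s; RTT = 5.63547e-07 s.
Cycle = t_tx + RTT = 1.7465e-05 s.
Throughput = L / cycle = 12000 / 1.7465e-05 = 687.1 Mbps.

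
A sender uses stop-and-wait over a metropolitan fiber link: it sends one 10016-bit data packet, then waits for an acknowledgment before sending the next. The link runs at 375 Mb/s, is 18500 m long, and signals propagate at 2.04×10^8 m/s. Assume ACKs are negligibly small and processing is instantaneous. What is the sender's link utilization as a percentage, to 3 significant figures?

12.8 %

t_tx = L/R = 10016/375000000 = 2.67093e-05 s.
t_prop = 18500/204000000 = 9.06863e-05 s; RTT = 0.000181373 s.
Cycle = t_tx + RTT = 0.000208082 s.
Utilization = t_tx / cycle = 2.67093e-05/0.000208082 = 12.8 %.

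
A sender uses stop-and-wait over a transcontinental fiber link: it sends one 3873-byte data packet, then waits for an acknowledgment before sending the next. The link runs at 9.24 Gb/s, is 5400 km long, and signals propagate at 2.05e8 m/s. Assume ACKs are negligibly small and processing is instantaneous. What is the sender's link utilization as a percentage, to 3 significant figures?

t_tx = L/R = 30984/9240000000 = 3.35325e-06 s.
t_prop = 5400000/2.05e+08 = 0.0263415 s; RTT = 0.0526829 s.
Cycle = t_tx + RTT = 0.0526863 s.
Utilization = t_tx / cycle = 3.35325e-06/0.0526863 = 0.00636 %.

0.00636 %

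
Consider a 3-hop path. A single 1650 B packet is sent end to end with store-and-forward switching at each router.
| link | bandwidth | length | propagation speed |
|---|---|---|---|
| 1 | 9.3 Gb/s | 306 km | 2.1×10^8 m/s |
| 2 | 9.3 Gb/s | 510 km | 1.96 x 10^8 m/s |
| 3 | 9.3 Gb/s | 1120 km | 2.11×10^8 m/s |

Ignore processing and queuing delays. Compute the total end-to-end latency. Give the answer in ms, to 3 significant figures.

9.37 ms

L = 1650 × 8 = 13200 bits.
Transmission delay per hop = L/R = 13200/9300000000 = 0.00141935 ms; 3 hops → 0.00425806 ms.
Propagation delays (d/s per hop): 1.45714, 2.60204, 5.30806 ms; sum = 9.36724 ms.
End-to-end = 9.37 ms.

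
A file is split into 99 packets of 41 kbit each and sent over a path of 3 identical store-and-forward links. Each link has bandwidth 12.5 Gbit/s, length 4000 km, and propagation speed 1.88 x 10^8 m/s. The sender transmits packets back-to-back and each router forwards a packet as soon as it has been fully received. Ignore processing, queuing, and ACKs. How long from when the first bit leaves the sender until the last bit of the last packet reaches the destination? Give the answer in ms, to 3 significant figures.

64.2 ms

Per-hop transmission t_tx = L/R = 41000/12500000000 = 0.00328 ms.
Per-hop propagation t_prop = 4000000/188000000 = 21.2766 ms.
Pipeline fill: first packet needs 3·t_tx to clear all hops; remaining 98 packets each add one t_tx.
Total = (3+99-1)·t_tx + 3·t_prop = 101·0.00328 + 3·21.2766 = 64.2 ms.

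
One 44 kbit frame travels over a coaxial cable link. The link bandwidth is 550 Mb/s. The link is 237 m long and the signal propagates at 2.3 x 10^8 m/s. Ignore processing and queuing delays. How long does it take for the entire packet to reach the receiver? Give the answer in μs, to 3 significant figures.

L = 44000 bits.
Transmission delay = L/R = 44000 / 550000000 = 80 μs.
Propagation delay = d/s = 237 m / 2.3e+08 m/s = 1.03043 μs.
Total = 81.0 μs.

81.0 μs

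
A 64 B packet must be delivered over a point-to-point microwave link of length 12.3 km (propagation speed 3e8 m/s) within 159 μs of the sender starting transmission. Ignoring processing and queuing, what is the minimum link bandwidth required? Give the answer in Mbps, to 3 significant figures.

L = 512 bits.
Propagation delay = 12300 / 300000000 = 41 μs.
Transmission budget = 159 − 41 = 118 μs.
R ≥ L / t_tx = 512 bits / 0.000118 s = 4.34 Mbps.

4.34 Mbps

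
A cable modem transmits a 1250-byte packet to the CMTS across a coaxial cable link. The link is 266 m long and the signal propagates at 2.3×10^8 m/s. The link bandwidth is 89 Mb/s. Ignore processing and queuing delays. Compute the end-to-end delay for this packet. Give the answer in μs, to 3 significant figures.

L = 1250 × 8 = 10000 bits.
Transmission delay = L/R = 10000 / 89000000 = 112.36 μs.
Propagation delay = d/s = 266 m / 2.3e+08 m/s = 1.15652 μs.
Total = 114 μs.

114 μs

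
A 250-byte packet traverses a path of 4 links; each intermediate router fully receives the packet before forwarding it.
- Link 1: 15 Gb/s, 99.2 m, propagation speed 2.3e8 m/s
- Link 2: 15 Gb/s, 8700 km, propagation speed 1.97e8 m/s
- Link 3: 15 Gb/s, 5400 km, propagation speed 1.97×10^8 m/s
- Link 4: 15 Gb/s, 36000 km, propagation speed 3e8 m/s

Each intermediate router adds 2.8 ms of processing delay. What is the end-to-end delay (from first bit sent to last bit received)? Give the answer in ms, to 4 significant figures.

L = 250 × 8 = 2000 bits.
Transmission delay per hop = L/R = 2000/15000000000 = 0.000133333 ms; 4 hops → 0.000533333 ms.
Propagation delays (d/s per hop): 0.000431304, 44.1624, 27.4112, 120 ms; sum = 191.574 ms.
Processing at 3 router(s): 3 × 2.8 ms = 8.4 ms.
End-to-end = 200.0 ms.

200.0 ms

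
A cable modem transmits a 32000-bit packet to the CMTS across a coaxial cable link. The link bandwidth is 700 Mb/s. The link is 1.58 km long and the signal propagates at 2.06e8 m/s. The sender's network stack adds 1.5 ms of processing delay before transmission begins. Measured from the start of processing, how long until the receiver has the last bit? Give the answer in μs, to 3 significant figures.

1550 μs

Transmission delay = L/R = 32000 / 700000000 = 45.7143 μs.
Propagation delay = d/s = 1580 m / 206000000 m/s = 7.6699 μs.
Plus processing delay 1.5 ms = 1500 μs.
Total = 1550 μs.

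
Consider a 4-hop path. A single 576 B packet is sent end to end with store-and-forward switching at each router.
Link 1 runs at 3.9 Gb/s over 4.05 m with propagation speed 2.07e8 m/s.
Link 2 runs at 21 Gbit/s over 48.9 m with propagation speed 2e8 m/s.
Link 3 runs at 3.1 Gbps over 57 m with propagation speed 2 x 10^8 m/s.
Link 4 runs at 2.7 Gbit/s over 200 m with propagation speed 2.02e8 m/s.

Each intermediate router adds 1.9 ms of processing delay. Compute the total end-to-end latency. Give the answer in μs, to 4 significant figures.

L = 576 × 8 = 4608 bits.
Transmission delays (L/R per hop): 1.18154, 0.219429, 1.48645, 1.70667 μs; sum = 4.59409 μs.
Propagation delays (d/s per hop): 0.0195652, 0.2445, 0.285, 0.990099 μs; sum = 1.53916 μs.
Processing at 3 router(s): 3 × 1.9 ms = 5700 μs.
End-to-end = 5706 μs.

5706 μs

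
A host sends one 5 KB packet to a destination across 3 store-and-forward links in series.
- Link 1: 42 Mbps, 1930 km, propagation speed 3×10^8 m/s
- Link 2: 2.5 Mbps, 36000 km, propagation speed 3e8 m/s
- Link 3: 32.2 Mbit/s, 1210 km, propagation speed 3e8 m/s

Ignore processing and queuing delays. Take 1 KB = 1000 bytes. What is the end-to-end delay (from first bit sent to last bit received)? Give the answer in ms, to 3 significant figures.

L = 40000 bits.
Transmission delays (L/R per hop): 0.952381, 16, 1.24224 ms; sum = 18.1946 ms.
Propagation delays (d/s per hop): 6.43333, 120, 4.03333 ms; sum = 130.467 ms.
End-to-end = 149 ms.

149 ms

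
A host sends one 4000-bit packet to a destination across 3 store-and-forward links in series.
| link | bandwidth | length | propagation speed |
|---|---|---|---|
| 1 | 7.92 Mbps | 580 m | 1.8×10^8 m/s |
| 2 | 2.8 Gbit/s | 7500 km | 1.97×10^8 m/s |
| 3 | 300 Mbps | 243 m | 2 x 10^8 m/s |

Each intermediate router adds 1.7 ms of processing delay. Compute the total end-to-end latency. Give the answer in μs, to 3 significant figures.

42000 μs

Transmission delays (L/R per hop): 505.051, 1.42857, 13.3333 μs; sum = 519.812 μs.
Propagation delays (d/s per hop): 3.22222, 38071.1, 1.215 μs; sum = 38075.5 μs.
Processing at 2 router(s): 2 × 1.7 ms = 3400 μs.
End-to-end = 42000 μs.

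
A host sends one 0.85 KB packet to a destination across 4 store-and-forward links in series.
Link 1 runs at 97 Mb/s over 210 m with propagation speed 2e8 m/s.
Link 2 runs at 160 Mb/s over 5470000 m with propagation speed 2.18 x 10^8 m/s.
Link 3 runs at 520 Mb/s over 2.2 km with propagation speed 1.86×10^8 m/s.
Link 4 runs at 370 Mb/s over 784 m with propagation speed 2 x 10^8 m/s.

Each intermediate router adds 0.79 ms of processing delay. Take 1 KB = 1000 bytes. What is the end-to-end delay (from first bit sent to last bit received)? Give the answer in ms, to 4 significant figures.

L = 6800 bits.
Transmission delays (L/R per hop): 0.0701031, 0.0425, 0.0130769, 0.0183784 ms; sum = 0.144058 ms.
Propagation delays (d/s per hop): 0.00105, 25.0917, 0.011828, 0.00392 ms; sum = 25.1085 ms.
Processing at 3 router(s): 3 × 0.79 ms = 2.37 ms.
End-to-end = 27.62 ms.

27.62 ms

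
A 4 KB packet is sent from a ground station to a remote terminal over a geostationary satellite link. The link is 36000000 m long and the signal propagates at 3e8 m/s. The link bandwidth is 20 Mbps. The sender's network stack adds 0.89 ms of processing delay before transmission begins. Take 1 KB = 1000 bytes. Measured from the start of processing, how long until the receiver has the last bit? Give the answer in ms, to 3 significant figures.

122 ms

L = 32000 bits.
Transmission delay = L/R = 32000 / 20000000 = 1.6 ms.
Propagation delay = d/s = 36000000 m / 300000000 m/s = 120 ms.
Plus processing delay 0.89 ms = 0.89 ms.
Total = 122 ms.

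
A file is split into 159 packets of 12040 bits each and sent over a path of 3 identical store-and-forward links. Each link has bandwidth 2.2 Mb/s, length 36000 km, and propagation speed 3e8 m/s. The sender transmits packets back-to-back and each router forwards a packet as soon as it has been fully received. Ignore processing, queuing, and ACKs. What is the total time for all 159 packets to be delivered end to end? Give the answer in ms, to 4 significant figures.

1241 ms

Per-hop transmission t_tx = L/R = 12040/2200000 = 5.47273 ms.
Per-hop propagation t_prop = 36000000/300000000 = 120 ms.
Pipeline fill: first packet needs 3·t_tx to clear all hops; remaining 158 packets each add one t_tx.
Total = (3+159-1)·t_tx + 3·t_prop = 161·5.47273 + 3·120 = 1241 ms.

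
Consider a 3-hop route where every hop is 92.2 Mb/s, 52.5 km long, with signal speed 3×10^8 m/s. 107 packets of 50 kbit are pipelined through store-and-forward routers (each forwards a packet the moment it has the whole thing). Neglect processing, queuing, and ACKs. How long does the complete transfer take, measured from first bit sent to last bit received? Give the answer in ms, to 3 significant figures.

59.6 ms

Per-hop transmission t_tx = L/R = 50000/92200000 = 0.542299 ms.
Per-hop propagation t_prop = 52500/300000000 = 0.175 ms.
Pipeline fill: first packet needs 3·t_tx to clear all hops; remaining 106 packets each add one t_tx.
Total = (3+107-1)·t_tx + 3·t_prop = 109·0.542299 + 3·0.175 = 59.6 ms.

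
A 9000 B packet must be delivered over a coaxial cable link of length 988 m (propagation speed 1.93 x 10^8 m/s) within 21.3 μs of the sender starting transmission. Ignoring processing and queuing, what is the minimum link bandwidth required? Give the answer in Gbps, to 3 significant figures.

4.45 Gbps

L = 72000 bits.
Propagation delay = 988 / 193000000 = 5.11917 μs.
Transmission budget = 21.3 − 5.11917 = 16.1808 μs.
R ≥ L / t_tx = 72000 bits / 1.61808e-05 s = 4.45 Gbps.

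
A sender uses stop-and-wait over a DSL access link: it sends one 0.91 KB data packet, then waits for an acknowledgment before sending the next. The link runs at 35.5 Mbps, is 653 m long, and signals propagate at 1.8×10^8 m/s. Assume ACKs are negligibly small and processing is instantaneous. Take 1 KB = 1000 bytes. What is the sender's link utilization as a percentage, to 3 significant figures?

96.6 %

t_tx = L/R = 7280/35500000 = 0.00020507 s.
t_prop = 653/180000000 = 3.62778e-06 s; RTT = 7.25556e-06 s.
Cycle = t_tx + RTT = 0.000212326 s.
Utilization = t_tx / cycle = 0.00020507/0.000212326 = 96.6 %.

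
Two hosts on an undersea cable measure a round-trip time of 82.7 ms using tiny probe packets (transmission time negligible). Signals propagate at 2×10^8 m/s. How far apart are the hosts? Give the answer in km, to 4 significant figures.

One-way propagation = RTT/2 = 41.35 ms.
d = s × t = 200000000 × 0.04135 = 8270 km.

8270 km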